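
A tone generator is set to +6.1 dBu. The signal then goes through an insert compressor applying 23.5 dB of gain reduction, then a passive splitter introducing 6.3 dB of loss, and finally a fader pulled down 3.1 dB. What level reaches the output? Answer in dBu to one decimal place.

-26.8 dBu

In dB, series stages simply add:
+6.1 − 23.5 − 6.3 − 3.1 = -26.8 dBu.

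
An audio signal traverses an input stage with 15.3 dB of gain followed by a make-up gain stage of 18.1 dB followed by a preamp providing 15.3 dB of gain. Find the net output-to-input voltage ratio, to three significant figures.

272

Net gain = 15.3 + 18.1 + 15.3 = 48.7 dB.
Voltage ratio = 10^(48.7/20) = 272.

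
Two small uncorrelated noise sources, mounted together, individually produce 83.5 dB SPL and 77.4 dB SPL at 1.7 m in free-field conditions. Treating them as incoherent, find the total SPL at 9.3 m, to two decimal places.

69.69 dB SPL

Combined at 1.7 m: 10·log₁₀(10^(83.5/10)+10^(77.4/10)) = 84.453 dB SPL.
Then apply −20·log₁₀(9.3/1.7) = -14.761 dB → 69.69 dB SPL.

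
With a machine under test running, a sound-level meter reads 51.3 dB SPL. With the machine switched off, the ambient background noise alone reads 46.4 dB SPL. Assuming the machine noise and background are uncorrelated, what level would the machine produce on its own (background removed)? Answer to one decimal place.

Subtract intensities: L_src = 10·log₁₀(10^(L_total/10) − 10^(L_bg/10)).
L_src = 10·log₁₀(10^(51.3/10) − 10^(46.4/10)) = 10·log₁₀(91240) = 49.6 dB SPL.

49.6 dB SPL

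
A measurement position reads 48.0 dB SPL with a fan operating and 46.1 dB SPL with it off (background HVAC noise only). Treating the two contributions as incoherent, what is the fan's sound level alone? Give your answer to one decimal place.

Remove the background by subtracting linear intensities:
L_src = 10·log₁₀(10^(48.0/10) − 10^(46.1/10)) = 10·log₁₀(22360) = 43.5 dB SPL.

43.5 dB SPL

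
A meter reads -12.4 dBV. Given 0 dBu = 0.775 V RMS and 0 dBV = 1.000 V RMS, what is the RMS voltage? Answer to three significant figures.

V = 1.000 V × 10^(-12.4/20).
= 1.000 × 0.2399 = 0.240 V.

0.240 V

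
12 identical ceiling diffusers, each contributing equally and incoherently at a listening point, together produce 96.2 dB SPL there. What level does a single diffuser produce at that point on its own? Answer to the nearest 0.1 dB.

85.4 dB SPL

12 equal incoherent sources add 10·log₁₀(12) = 10.79 dB over one source.
L_one = 96.2 − 10.79 = 85.4 dB SPL.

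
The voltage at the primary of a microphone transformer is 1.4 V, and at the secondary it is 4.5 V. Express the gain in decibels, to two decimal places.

Voltage ratio → dB uses the 20·log₁₀ form:
20·log₁₀(4.5/1.4) = 20·log₁₀(3.214) = 10.14 dB.

10.14 dB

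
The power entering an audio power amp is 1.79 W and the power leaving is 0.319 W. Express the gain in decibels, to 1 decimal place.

Power ratio → dB uses the 10·log₁₀ form:
10·log₁₀(0.319/1.79) = 10·log₁₀(0.1782) = -7.5 dB.

-7.5 dB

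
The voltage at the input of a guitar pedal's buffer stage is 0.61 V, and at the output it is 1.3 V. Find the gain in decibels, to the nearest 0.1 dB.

Voltage is an amplitude quantity, so gain = 20·log₁₀(V_out/V_in).
20·log₁₀(1.3/0.61) = 20·log₁₀(2.131) = 6.6 dB.

6.6 dB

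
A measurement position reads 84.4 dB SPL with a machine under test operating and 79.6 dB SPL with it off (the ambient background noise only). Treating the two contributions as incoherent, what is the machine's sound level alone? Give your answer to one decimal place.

82.7 dB SPL

Subtract intensities: L_src = 10·log₁₀(10^(L_total/10) − 10^(L_bg/10)).
L_src = 10·log₁₀(10^(84.4/10) − 10^(79.6/10)) = 10·log₁₀(184200000) = 82.7 dB SPL.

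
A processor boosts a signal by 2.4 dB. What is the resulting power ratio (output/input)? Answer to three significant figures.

Power ratio = 10^(dB/10).
10^(2.4/10) = 10^(0.2400) = 1.74.

1.74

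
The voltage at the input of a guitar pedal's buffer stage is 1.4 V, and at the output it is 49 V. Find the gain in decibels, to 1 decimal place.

For a voltage ratio, dB = 20·log₁₀(V₂/V₁).
20·log₁₀(49/1.4) = 20·log₁₀(35.00) = 30.9 dB.

30.9 dB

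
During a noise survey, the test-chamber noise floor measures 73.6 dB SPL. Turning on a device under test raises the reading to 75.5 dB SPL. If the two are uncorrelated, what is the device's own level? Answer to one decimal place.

Subtract intensities: L_src = 10·log₁₀(10^(L_total/10) − 10^(L_bg/10)).
L_src = 10·log₁₀(10^(75.5/10) − 10^(73.6/10)) = 10·log₁₀(12570000) = 71.0 dB SPL.

71.0 dB SPL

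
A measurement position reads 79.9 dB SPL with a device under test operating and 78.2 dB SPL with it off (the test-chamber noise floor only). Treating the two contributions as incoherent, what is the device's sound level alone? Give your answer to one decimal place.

Subtract intensities: L_src = 10·log₁₀(10^(L_total/10) − 10^(L_bg/10)).
L_src = 10·log₁₀(10^(79.9/10) − 10^(78.2/10)) = 10·log₁₀(31650000) = 75.0 dB SPL.

75.0 dB SPL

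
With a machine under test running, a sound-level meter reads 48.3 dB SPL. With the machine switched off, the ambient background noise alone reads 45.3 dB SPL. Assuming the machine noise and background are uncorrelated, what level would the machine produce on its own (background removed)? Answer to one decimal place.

45.3 dB SPL

Background correction is a power subtraction:
L_src = 10·log₁₀(10^(48.3/10) − 10^(45.3/10)) = 10·log₁₀(33720) = 45.3 dB SPL.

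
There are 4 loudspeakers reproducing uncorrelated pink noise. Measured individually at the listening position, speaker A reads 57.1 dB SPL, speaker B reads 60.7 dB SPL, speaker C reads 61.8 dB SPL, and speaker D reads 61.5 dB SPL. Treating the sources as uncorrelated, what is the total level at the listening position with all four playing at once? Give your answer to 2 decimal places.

Incoherent sources sum as intensities:
L_total = 10·log₁₀(10^(57.1/10) + 10^(60.7/10) + 10^(61.8/10) + 10^(61.5/10)) = 10·log₁₀(4614000) = 66.64 dB SPL.

66.64 dB SPL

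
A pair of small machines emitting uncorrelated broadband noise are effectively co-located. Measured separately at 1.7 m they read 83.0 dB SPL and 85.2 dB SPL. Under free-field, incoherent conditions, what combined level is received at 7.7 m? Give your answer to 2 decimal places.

74.13 dB SPL

Combined at 1.7 m: 10·log₁₀(10^(83.0/10)+10^(85.2/10)) = 87.248 dB SPL.
Then apply −20·log₁₀(7.7/1.7) = -13.121 dB → 74.13 dB SPL.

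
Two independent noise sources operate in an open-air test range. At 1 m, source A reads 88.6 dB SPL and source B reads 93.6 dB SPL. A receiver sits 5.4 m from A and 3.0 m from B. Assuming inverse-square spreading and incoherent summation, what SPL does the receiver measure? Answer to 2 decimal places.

84.46 dB SPL

At the listener: L_A = 88.6 − 20·log₁₀(5.4) = 73.952 dB; L_B = 93.6 − 20·log₁₀(3.0) = 84.058 dB.
Combined: 10·log₁₀(10^(73.952/10)+10^(84.058/10)) = 84.46 dB SPL.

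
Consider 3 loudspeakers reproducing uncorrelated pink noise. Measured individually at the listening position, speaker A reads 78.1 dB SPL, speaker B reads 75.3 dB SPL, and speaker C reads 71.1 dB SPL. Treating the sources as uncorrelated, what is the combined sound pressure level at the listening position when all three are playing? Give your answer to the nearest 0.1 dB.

80.5 dB SPL

Add the sources as powers (linear), then convert back to dB:
L_total = 10·log₁₀(10^(78.1/10) + 10^(75.3/10) + 10^(71.1/10)) = 10·log₁₀(111300000) = 80.5 dB SPL.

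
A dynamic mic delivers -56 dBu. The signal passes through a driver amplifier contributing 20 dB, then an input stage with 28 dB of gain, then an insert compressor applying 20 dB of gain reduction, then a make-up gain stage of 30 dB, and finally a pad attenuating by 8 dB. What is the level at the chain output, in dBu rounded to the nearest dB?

-6 dBu

In dB, series stages simply add:
-56 + 20 + 28 − 20 + 30 − 8 = -6 dBu.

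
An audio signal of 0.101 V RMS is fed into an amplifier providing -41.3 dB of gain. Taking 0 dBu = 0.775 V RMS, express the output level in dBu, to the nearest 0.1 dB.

Input level: 20·log₁₀(0.101/0.775) = -17.70 dBu.
Output: -17.70 − 41.3 = -59.0 dBu.

-59.0 dBu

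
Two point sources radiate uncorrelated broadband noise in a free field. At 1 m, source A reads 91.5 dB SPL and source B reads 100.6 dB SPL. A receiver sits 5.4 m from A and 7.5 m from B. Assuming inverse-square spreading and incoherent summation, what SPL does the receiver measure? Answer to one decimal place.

84.0 dB SPL

At the listener: L_A = 91.5 − 20·log₁₀(5.4) = 76.85 dB; L_B = 100.6 − 20·log₁₀(7.5) = 83.10 dB.
Combined: 10·log₁₀(10^(76.85/10)+10^(83.10/10)) = 84.0 dB SPL.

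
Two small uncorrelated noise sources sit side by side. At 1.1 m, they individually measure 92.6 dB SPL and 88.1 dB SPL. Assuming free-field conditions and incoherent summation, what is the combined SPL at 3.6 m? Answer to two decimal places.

83.62 dB SPL

Combined at 1.1 m: 10·log₁₀(10^(92.6/10)+10^(88.1/10)) = 93.919 dB SPL.
Then apply −20·log₁₀(3.6/1.1) = -10.298 dB → 83.62 dB SPL.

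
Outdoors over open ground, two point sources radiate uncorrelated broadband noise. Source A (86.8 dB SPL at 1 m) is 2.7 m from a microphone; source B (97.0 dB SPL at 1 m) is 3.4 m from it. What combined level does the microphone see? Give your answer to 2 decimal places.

86.98 dB SPL

At the listener: L_A = 86.8 − 20·log₁₀(2.7) = 78.173 dB; L_B = 97.0 − 20·log₁₀(3.4) = 86.370 dB.
Combined: 10·log₁₀(10^(78.173/10)+10^(86.370/10)) = 86.98 dB SPL.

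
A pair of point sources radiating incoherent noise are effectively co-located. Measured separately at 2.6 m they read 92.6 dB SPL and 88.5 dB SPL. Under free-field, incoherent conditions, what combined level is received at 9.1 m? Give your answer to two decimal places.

83.15 dB SPL

Combined at 2.6 m: 10·log₁₀(10^(92.6/10)+10^(88.5/10)) = 94.027 dB SPL.
Then apply −20·log₁₀(9.1/2.6) = -10.881 dB → 83.15 dB SPL.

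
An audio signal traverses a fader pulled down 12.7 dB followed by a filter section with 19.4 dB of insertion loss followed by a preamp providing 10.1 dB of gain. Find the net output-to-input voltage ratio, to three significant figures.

0.0794

Net gain = (−12.7) + (−19.4) + 10.1 = -22.0 dB.
Voltage ratio = 10^(-22.0/20) = 0.0794.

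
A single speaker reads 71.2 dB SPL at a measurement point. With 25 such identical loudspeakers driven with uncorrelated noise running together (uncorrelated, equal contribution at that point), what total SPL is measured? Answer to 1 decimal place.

25 equal incoherent sources raise the level by 10·log₁₀(25) = 13.98 dB.
L_total = 71.2 + 13.98 = 85.2 dB SPL.

85.2 dB SPL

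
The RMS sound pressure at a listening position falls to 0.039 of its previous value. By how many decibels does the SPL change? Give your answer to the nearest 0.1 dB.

SPL change from a pressure ratio uses the 20·log₁₀ form:
20·log₁₀(0.039) = -28.2 dB.

-28.2 dB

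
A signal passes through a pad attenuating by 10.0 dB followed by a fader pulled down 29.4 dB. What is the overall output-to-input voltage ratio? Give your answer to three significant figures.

Net gain = (−10.0) + (−29.4) = -39.4 dB.
Voltage ratio = 10^(-39.4/20) = 0.0107.

0.0107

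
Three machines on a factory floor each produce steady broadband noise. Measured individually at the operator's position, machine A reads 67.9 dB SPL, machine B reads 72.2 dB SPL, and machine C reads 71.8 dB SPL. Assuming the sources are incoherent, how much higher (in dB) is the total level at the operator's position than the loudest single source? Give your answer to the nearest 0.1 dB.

Uncorrelated sources add in intensity (power), not in dB.
L_total = 10·log₁₀(10^(67.9/10) + 10^(72.2/10) + 10^(71.8/10)) = 75.79 dB SPL.
Excess over the loudest (72.2 dB): 75.79 − 72.2 = 3.6 dB.

3.6 dB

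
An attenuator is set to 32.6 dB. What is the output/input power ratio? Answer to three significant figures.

0.000550

Power ratio = 10^(dB/10).
10^(-32.6/10) = 10^(-3.260) = 0.000550.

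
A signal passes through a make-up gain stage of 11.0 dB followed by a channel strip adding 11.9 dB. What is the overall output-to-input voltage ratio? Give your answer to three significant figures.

Net gain = 11.0 + 11.9 = 22.9 dB.
Voltage ratio = 10^(22.9/20) = 14.0.

14.0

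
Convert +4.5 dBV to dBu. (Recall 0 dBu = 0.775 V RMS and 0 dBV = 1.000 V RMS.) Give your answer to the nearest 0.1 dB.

The offset between the scales is 20·log₁₀(0.775/1.000) = −2.214 dB.
So dBu = +4.5 + 2.214 = +6.7 dBu.

+6.7 dBu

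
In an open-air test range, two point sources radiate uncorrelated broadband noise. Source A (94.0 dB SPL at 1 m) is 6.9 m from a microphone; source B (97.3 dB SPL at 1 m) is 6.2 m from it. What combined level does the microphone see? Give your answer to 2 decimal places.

At the listener: L_A = 94.0 − 20·log₁₀(6.9) = 77.223 dB; L_B = 97.3 − 20·log₁₀(6.2) = 81.452 dB.
Combined: 10·log₁₀(10^(77.223/10)+10^(81.452/10)) = 82.84 dB SPL.

82.84 dB SPL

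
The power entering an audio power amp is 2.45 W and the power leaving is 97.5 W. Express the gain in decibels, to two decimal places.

Power is a power quantity, so gain = 10·log₁₀(P_out/P_in).
10·log₁₀(97.5/2.45) = 10·log₁₀(39.80) = 16.00 dB.

16.00 dB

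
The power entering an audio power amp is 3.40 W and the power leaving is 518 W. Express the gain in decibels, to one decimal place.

21.8 dB

Power is a power quantity, so gain = 10·log₁₀(P_out/P_in).
10·log₁₀(518/3.40) = 10·log₁₀(152.4) = 21.8 dB.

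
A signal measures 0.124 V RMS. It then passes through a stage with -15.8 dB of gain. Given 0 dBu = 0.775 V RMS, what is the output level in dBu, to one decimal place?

Input level: 20·log₁₀(0.124/0.775) = -15.92 dBu.
Output: -15.92 − 15.8 = -31.7 dBu.

-31.7 dBu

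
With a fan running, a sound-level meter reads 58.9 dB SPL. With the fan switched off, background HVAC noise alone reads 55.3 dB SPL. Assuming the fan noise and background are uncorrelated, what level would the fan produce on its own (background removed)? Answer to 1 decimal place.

56.4 dB SPL

Subtract intensities: L_src = 10·log₁₀(10^(L_total/10) − 10^(L_bg/10)).
L_src = 10·log₁₀(10^(58.9/10) − 10^(55.3/10)) = 10·log₁₀(437400) = 56.4 dB SPL.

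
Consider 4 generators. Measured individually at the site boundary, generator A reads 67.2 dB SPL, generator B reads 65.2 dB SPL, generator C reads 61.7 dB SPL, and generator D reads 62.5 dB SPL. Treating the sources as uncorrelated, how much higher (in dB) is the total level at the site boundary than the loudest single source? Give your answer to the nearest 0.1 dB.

3.5 dB

Uncorrelated sources add in intensity (power), not in dB.
L_total = 10·log₁₀(10^(67.2/10) + 10^(65.2/10) + 10^(61.7/10) + 10^(62.5/10)) = 70.72 dB SPL.
Excess over the loudest (67.2 dB): 70.72 − 67.2 = 3.5 dB.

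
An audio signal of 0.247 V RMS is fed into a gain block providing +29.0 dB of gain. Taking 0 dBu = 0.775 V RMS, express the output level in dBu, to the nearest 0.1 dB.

+19.1 dBu

Input level: 20·log₁₀(0.247/0.775) = -9.93 dBu.
Output: -9.93 + 29.0 = +19.1 dBu.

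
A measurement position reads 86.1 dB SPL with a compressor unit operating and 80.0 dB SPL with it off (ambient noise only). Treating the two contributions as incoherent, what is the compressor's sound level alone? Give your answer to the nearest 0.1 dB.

Remove the background by subtracting linear intensities:
L_src = 10·log₁₀(10^(86.1/10) − 10^(80.0/10)) = 10·log₁₀(307400000) = 84.9 dB SPL.

84.9 dB SPL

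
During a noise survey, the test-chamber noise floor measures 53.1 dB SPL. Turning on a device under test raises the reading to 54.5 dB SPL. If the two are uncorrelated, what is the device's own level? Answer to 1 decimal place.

Remove the background by subtracting linear intensities:
L_src = 10·log₁₀(10^(54.5/10) − 10^(53.1/10)) = 10·log₁₀(77660) = 48.9 dB SPL.

48.9 dB SPL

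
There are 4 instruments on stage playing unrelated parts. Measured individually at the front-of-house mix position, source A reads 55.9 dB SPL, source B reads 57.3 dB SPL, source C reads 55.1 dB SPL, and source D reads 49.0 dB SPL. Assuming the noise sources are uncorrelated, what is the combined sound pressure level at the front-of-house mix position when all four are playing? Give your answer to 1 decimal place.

Incoherent sources sum as intensities:
L_total = 10·log₁₀(10^(55.9/10) + 10^(57.3/10) + 10^(55.1/10) + 10^(49.0/10)) = 10·log₁₀(1329000) = 61.2 dB SPL.

61.2 dB SPL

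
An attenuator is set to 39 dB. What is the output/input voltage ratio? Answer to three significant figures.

Voltage ratio = 10^(dB/20).
10^(-39/20) = 10^(-1.950) = 0.0112.

0.0112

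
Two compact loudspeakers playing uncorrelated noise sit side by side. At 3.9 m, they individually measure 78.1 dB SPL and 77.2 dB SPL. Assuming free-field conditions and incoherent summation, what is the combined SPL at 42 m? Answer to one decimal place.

Combined at 3.9 m: 10·log₁₀(10^(78.1/10)+10^(77.2/10)) = 80.68 dB SPL.
Then apply −20·log₁₀(42/3.9) = -20.64 dB → 60.0 dB SPL.

60.0 dB SPL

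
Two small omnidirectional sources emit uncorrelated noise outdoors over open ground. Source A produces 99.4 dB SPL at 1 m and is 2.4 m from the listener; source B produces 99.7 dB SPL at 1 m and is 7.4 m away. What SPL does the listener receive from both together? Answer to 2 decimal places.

At the listener: L_A = 99.4 − 20·log₁₀(2.4) = 91.796 dB; L_B = 99.7 − 20·log₁₀(7.4) = 82.315 dB.
Combined: 10·log₁₀(10^(91.796/10)+10^(82.315/10)) = 92.26 dB SPL.

92.26 dB SPL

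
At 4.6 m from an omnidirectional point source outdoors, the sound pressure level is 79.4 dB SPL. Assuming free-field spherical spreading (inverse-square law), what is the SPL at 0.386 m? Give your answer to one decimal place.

100.9 dB SPL

Inverse-square spreading gives ΔL = −20·log₁₀(d₂/d₁).
ΔL = −20·log₁₀(0.386/4.6) = 21.52 dB, so L₂ = 79.4 + (21.52) = 100.9 dB SPL.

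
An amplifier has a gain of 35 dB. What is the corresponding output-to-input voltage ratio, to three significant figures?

Voltage ratio = 10^(dB/20).
10^(35/20) = 10^(1.750) = 56.2.

56.2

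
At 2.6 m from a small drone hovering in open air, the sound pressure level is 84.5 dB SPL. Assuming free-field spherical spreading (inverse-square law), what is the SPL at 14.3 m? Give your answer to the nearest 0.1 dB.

For a point source in a free field, ΔL = −20·log₁₀(d₂/d₁).
ΔL = −20·log₁₀(14.3/2.6) = -14.81 dB, so L₂ = 84.5 + (-14.81) = 69.7 dB SPL.

69.7 dB SPL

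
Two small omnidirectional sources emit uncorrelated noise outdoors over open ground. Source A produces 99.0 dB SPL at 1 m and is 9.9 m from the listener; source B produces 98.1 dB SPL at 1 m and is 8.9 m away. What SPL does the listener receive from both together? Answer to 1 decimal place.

82.1 dB SPL

At the listener: L_A = 99.0 − 20·log₁₀(9.9) = 79.09 dB; L_B = 98.1 − 20·log₁₀(8.9) = 79.11 dB.
Combined: 10·log₁₀(10^(79.09/10)+10^(79.11/10)) = 82.1 dB SPL.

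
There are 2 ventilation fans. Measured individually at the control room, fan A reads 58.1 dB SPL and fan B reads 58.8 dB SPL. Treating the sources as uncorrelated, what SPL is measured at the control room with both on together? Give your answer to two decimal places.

61.47 dB SPL

Add the sources as powers (linear), then convert back to dB:
L_total = 10·log₁₀(10^(58.1/10) + 10^(58.8/10)) = 10·log₁₀(1404000) = 61.47 dB SPL.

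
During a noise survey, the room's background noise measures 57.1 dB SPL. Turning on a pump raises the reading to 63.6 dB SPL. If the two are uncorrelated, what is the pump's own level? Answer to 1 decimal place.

62.5 dB SPL

Background correction is a power subtraction:
L_src = 10·log₁₀(10^(63.6/10) − 10^(57.1/10)) = 10·log₁₀(1778000) = 62.5 dB SPL.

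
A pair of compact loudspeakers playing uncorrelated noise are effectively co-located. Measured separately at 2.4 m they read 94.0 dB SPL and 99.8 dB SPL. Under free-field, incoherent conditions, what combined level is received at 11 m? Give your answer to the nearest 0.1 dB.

87.6 dB SPL

Combined at 2.4 m: 10·log₁₀(10^(94.0/10)+10^(99.8/10)) = 100.81 dB SPL.
Then apply −20·log₁₀(11/2.4) = -13.22 dB → 87.6 dB SPL.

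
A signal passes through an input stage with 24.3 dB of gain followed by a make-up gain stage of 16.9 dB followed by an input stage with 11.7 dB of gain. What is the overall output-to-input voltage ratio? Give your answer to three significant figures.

Net gain = 24.3 + 16.9 + 11.7 = 52.9 dB.
Voltage ratio = 10^(52.9/20) = 442.

442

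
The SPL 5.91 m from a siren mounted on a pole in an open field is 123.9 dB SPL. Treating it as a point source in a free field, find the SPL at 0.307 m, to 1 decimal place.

Inverse-square spreading gives ΔL = −20·log₁₀(d₂/d₁).
ΔL = −20·log₁₀(0.307/5.91) = 25.69 dB, so L₂ = 123.9 + (25.69) = 149.6 dB SPL.

149.6 dB SPL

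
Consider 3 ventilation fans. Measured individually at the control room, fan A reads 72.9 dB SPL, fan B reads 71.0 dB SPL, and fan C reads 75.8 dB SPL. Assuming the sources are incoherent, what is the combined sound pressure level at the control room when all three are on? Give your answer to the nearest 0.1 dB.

Incoherent sources sum as intensities:
L_total = 10·log₁₀(10^(72.9/10) + 10^(71.0/10) + 10^(75.8/10)) = 10·log₁₀(70110000) = 78.5 dB SPL.

78.5 dB SPL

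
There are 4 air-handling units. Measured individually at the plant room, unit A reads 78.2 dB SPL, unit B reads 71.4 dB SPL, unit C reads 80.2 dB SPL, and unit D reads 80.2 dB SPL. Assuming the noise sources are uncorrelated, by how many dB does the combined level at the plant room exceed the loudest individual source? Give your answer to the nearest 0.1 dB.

4.4 dB

Incoherent sources sum as intensities:
L_total = 10·log₁₀(10^(78.2/10) + 10^(71.4/10) + 10^(80.2/10) + 10^(80.2/10)) = 84.61 dB SPL.
Excess over the loudest (80.2 dB): 84.61 − 80.2 = 4.4 dB.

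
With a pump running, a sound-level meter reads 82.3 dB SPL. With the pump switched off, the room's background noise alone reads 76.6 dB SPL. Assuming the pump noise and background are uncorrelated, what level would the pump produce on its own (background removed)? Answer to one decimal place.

Background correction is a power subtraction:
L_src = 10·log₁₀(10^(82.3/10) − 10^(76.6/10)) = 10·log₁₀(124100000) = 80.9 dB SPL.

80.9 dB SPL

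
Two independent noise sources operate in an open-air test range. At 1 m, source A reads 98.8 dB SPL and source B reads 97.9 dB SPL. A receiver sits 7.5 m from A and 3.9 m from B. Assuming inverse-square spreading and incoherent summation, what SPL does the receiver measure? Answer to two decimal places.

At the listener: L_A = 98.8 − 20·log₁₀(7.5) = 81.299 dB; L_B = 97.9 − 20·log₁₀(3.9) = 86.079 dB.
Combined: 10·log₁₀(10^(81.299/10)+10^(86.079/10)) = 87.33 dB SPL.

87.33 dB SPL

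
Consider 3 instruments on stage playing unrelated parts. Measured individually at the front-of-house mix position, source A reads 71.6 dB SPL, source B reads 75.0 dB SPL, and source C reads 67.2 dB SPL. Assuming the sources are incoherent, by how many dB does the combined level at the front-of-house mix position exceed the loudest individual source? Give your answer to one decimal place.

Uncorrelated sources add in intensity (power), not in dB.
L_total = 10·log₁₀(10^(71.6/10) + 10^(75.0/10) + 10^(67.2/10)) = 77.10 dB SPL.
Excess over the loudest (75.0 dB): 77.10 − 75.0 = 2.1 dB.

2.1 dB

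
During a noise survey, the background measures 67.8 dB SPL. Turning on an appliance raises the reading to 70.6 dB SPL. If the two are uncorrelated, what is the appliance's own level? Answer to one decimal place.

Remove the background by subtracting linear intensities:
L_src = 10·log₁₀(10^(70.6/10) − 10^(67.8/10)) = 10·log₁₀(5456000) = 67.4 dB SPL.

67.4 dB SPL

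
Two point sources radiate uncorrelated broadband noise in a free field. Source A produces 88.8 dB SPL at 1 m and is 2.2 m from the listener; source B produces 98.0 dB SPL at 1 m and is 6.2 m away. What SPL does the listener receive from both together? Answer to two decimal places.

85.06 dB SPL

At the listener: L_A = 88.8 − 20·log₁₀(2.2) = 81.952 dB; L_B = 98.0 − 20·log₁₀(6.2) = 82.152 dB.
Combined: 10·log₁₀(10^(81.952/10)+10^(82.152/10)) = 85.06 dB SPL.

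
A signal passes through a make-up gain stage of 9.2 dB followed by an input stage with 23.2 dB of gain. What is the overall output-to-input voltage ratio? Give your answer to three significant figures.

Net gain = 9.2 + 23.2 = 32.4 dB.
Voltage ratio = 10^(32.4/20) = 41.7.

41.7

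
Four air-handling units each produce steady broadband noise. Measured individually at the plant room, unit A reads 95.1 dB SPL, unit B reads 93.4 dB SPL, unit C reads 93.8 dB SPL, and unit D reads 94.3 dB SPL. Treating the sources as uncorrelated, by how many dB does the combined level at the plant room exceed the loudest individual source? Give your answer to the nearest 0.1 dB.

5.1 dB

Incoherent sources sum as intensities:
L_total = 10·log₁₀(10^(95.1/10) + 10^(93.4/10) + 10^(93.8/10) + 10^(94.3/10)) = 100.22 dB SPL.
Excess over the loudest (95.1 dB): 100.22 − 95.1 = 5.1 dB.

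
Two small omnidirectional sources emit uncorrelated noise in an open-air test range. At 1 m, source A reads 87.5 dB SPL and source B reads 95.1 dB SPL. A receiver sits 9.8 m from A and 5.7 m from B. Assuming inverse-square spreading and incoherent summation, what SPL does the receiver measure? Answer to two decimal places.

80.23 dB SPL

At the listener: L_A = 87.5 − 20·log₁₀(9.8) = 67.675 dB; L_B = 95.1 − 20·log₁₀(5.7) = 79.983 dB.
Combined: 10·log₁₀(10^(67.675/10)+10^(79.983/10)) = 80.23 dB SPL.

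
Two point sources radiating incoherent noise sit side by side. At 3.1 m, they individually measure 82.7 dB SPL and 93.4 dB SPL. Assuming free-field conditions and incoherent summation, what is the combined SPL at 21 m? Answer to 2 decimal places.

Combined at 3.1 m: 10·log₁₀(10^(82.7/10)+10^(93.4/10)) = 93.755 dB SPL.
Then apply −20·log₁₀(21/3.1) = -16.617 dB → 77.14 dB SPL.

77.14 dB SPL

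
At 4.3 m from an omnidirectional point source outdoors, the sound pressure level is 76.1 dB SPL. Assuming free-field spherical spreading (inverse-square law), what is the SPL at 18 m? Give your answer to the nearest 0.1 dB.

63.7 dB SPL

Inverse-square spreading gives ΔL = −20·log₁₀(d₂/d₁).
ΔL = −20·log₁₀(18/4.3) = -12.44 dB, so L₂ = 76.1 + (-12.44) = 63.7 dB SPL.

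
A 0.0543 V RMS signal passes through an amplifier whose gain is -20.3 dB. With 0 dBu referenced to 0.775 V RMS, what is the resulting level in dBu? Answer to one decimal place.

-43.4 dBu

Input level: 20·log₁₀(0.0543/0.775) = -23.09 dBu.
Output: -23.09 − 20.3 = -43.4 dBu.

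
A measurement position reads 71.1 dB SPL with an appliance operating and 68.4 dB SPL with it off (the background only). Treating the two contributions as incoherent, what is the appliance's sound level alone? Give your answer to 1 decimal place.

Background correction is a power subtraction:
L_src = 10·log₁₀(10^(71.1/10) − 10^(68.4/10)) = 10·log₁₀(5964000) = 67.8 dB SPL.

67.8 dB SPL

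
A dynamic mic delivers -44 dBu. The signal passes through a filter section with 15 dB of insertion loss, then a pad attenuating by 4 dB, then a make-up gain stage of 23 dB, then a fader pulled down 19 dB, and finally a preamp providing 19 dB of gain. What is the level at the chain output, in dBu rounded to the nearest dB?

-40 dBu

Cascaded gains and losses add directly in dB.
-44 − 15 − 4 + 23 − 19 + 19 = -40 dBu.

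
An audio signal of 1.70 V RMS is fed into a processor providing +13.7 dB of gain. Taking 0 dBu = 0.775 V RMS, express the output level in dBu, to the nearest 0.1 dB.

Input level: 20·log₁₀(1.70/0.775) = 6.82 dBu.
Output: 6.82 + 13.7 = +20.5 dBu.

+20.5 dBu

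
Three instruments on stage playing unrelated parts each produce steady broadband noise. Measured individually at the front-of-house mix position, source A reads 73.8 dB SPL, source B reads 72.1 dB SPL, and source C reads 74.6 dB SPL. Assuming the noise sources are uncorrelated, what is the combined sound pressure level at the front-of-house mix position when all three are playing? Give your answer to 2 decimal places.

78.39 dB SPL

Uncorrelated sources add in intensity (power), not in dB.
L_total = 10·log₁₀(10^(73.8/10) + 10^(72.1/10) + 10^(74.6/10)) = 10·log₁₀(69050000) = 78.39 dB SPL.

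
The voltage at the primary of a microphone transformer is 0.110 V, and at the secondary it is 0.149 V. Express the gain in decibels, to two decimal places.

2.64 dB

Voltage is an amplitude quantity, so gain = 20·log₁₀(V_out/V_in).
20·log₁₀(0.149/0.110) = 20·log₁₀(1.355) = 2.64 dB.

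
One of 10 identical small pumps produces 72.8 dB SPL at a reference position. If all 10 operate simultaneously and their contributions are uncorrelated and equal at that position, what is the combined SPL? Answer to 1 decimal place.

82.8 dB SPL

10 equal incoherent sources raise the level by 10·log₁₀(10) = 10.00 dB.
L_total = 72.8 + 10.00 = 82.8 dB SPL.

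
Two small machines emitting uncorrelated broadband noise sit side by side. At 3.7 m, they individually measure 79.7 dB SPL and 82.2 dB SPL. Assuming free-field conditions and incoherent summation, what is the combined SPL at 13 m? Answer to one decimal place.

73.2 dB SPL

Combined at 3.7 m: 10·log₁₀(10^(79.7/10)+10^(82.2/10)) = 84.14 dB SPL.
Then apply −20·log₁₀(13/3.7) = -10.91 dB → 73.2 dB SPL.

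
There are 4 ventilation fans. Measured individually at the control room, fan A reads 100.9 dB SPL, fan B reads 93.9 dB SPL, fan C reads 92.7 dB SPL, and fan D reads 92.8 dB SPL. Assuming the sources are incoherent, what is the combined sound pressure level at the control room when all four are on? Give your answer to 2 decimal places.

Uncorrelated sources add in intensity (power), not in dB.
L_total = 10·log₁₀(10^(100.9/10) + 10^(93.9/10) + 10^(92.7/10) + 10^(92.8/10)) = 10·log₁₀(18525000000) = 102.68 dB SPL.

102.68 dB SPL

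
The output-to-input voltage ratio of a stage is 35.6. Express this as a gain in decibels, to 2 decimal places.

31.03 dB

Voltage ratio → dB uses the 20·log₁₀ form:
20·log₁₀(35.6) = 31.03 dB.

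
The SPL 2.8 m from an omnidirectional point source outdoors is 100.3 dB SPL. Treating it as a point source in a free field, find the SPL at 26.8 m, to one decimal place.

For a point source in a free field, ΔL = −20·log₁₀(d₂/d₁).
ΔL = −20·log₁₀(26.8/2.8) = -19.62 dB, so L₂ = 100.3 + (-19.62) = 80.7 dB SPL.

80.7 dB SPL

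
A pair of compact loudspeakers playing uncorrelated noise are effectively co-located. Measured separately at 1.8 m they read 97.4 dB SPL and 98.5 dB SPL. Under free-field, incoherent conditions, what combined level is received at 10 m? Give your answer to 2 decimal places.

Combined at 1.8 m: 10·log₁₀(10^(97.4/10)+10^(98.5/10)) = 100.995 dB SPL.
Then apply −20·log₁₀(10/1.8) = -14.895 dB → 86.10 dB SPL.

86.10 dB SPL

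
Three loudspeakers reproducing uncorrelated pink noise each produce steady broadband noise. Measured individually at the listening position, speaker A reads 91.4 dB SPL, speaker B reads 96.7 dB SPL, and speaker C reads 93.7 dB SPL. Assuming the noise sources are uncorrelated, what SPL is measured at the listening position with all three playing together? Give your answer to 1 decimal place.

Add the sources as powers (linear), then convert back to dB:
L_total = 10·log₁₀(10^(91.4/10) + 10^(96.7/10) + 10^(93.7/10)) = 10·log₁₀(8402000000) = 99.2 dB SPL.

99.2 dB SPL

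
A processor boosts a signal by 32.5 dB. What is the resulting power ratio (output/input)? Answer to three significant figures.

1780

Power ratio = 10^(dB/10).
10^(32.5/10) = 10^(3.250) = 1780.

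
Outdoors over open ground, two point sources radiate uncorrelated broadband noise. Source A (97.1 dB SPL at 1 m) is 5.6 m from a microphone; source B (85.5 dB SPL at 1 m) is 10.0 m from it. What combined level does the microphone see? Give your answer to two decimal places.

At the listener: L_A = 97.1 − 20·log₁₀(5.6) = 82.136 dB; L_B = 85.5 − 20·log₁₀(10.0) = 65.500 dB.
Combined: 10·log₁₀(10^(82.136/10)+10^(65.500/10)) = 82.23 dB SPL.

82.23 dB SPL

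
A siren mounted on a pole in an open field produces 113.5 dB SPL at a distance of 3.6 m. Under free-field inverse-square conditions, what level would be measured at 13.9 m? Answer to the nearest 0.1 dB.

For a point source in a free field, ΔL = −20·log₁₀(d₂/d₁).
ΔL = −20·log₁₀(13.9/3.6) = -11.73 dB, so L₂ = 113.5 + (-11.73) = 101.8 dB SPL.

101.8 dB SPL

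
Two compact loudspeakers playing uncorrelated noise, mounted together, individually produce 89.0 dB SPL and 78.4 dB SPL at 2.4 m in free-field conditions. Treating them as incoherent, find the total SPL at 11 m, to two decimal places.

Combined at 2.4 m: 10·log₁₀(10^(89.0/10)+10^(78.4/10)) = 89.363 dB SPL.
Then apply −20·log₁₀(11/2.4) = -13.224 dB → 76.14 dB SPL.

76.14 dB SPL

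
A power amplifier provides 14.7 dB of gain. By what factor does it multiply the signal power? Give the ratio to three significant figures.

Power ratio = 10^(dB/10).
10^(14.7/10) = 10^(1.470) = 29.5.

29.5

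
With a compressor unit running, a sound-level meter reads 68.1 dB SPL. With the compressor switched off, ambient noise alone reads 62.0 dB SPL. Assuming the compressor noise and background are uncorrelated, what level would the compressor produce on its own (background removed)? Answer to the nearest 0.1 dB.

Subtract intensities: L_src = 10·log₁₀(10^(L_total/10) − 10^(L_bg/10)).
L_src = 10·log₁₀(10^(68.1/10) − 10^(62.0/10)) = 10·log₁₀(4872000) = 66.9 dB SPL.

66.9 dB SPL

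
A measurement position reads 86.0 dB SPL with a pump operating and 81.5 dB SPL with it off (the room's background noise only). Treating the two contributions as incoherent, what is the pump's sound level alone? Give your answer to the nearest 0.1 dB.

Background correction is a power subtraction:
L_src = 10·log₁₀(10^(86.0/10) − 10^(81.5/10)) = 10·log₁₀(256900000) = 84.1 dB SPL.

84.1 dB SPL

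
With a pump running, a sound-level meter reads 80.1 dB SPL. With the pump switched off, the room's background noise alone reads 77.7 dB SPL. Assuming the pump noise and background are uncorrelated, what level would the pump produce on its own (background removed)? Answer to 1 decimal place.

Background correction is a power subtraction:
L_src = 10·log₁₀(10^(80.1/10) − 10^(77.7/10)) = 10·log₁₀(43440000) = 76.4 dB SPL.

76.4 dB SPL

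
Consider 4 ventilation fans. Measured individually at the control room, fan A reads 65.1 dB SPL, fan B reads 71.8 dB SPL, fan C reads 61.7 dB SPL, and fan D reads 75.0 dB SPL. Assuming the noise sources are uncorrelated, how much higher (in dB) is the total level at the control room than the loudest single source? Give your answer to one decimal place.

2.1 dB

Incoherent sources sum as intensities:
L_total = 10·log₁₀(10^(65.1/10) + 10^(71.8/10) + 10^(61.7/10) + 10^(75.0/10)) = 77.12 dB SPL.
Excess over the loudest (75.0 dB): 77.12 − 75.0 = 2.1 dB.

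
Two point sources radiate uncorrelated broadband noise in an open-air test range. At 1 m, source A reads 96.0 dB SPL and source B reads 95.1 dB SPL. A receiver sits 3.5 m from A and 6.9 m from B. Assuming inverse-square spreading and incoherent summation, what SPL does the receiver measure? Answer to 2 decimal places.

At the listener: L_A = 96.0 − 20·log₁₀(3.5) = 85.119 dB; L_B = 95.1 − 20·log₁₀(6.9) = 78.323 dB.
Combined: 10·log₁₀(10^(85.119/10)+10^(78.323/10)) = 85.94 dB SPL.

85.94 dB SPL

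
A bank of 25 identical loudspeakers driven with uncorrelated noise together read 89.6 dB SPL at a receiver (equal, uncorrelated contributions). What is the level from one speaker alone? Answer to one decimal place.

25 equal incoherent sources add 10·log₁₀(25) = 13.98 dB over one source.
L_one = 89.6 − 13.98 = 75.6 dB SPL.

75.6 dB SPL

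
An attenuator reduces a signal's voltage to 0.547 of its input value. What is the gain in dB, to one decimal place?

For a voltage ratio, dB = 20·log₁₀(V₂/V₁).
20·log₁₀(0.547) = -5.2 dB.

-5.2 dB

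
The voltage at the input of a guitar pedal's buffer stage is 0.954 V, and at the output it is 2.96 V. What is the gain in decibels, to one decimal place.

9.8 dB

For a voltage ratio, dB = 20·log₁₀(V₂/V₁).
20·log₁₀(2.96/0.954) = 20·log₁₀(3.103) = 9.8 dB.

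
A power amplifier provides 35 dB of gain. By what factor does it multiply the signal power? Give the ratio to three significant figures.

Power ratio = 10^(dB/10).
10^(35/10) = 10^(3.500) = 3160.

3160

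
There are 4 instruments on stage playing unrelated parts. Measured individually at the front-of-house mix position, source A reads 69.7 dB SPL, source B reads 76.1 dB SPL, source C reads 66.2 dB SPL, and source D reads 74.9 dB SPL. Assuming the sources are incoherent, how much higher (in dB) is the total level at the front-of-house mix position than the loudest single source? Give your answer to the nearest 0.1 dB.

Uncorrelated sources add in intensity (power), not in dB.
L_total = 10·log₁₀(10^(69.7/10) + 10^(76.1/10) + 10^(66.2/10) + 10^(74.9/10)) = 79.30 dB SPL.
Excess over the loudest (76.1 dB): 79.30 − 76.1 = 3.2 dB.

3.2 dB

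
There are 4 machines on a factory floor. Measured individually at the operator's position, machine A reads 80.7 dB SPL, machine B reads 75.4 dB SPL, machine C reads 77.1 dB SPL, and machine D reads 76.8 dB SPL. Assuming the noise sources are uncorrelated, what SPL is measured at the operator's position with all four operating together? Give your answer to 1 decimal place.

84.0 dB SPL

Add the sources as powers (linear), then convert back to dB:
L_total = 10·log₁₀(10^(80.7/10) + 10^(75.4/10) + 10^(77.1/10) + 10^(76.8/10)) = 10·log₁₀(251300000) = 84.0 dB SPL.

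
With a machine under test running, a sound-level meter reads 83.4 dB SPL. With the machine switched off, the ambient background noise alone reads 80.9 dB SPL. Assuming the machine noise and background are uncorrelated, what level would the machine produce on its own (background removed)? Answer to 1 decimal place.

79.8 dB SPL

Remove the background by subtracting linear intensities:
L_src = 10·log₁₀(10^(83.4/10) − 10^(80.9/10)) = 10·log₁₀(95750000) = 79.8 dB SPL.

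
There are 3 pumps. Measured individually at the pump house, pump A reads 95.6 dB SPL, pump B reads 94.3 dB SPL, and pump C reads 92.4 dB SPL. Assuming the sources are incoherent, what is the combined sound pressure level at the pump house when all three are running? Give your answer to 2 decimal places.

99.06 dB SPL

Add the sources as powers (linear), then convert back to dB:
L_total = 10·log₁₀(10^(95.6/10) + 10^(94.3/10) + 10^(92.4/10)) = 10·log₁₀(8060000000) = 99.06 dB SPL.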